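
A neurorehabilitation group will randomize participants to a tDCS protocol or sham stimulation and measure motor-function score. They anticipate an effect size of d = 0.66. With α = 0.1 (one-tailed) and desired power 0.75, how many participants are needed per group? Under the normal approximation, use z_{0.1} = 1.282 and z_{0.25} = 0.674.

For two independent groups with equal n: n = 2·((z_{α} + z_β) / d)².
z_{α} + z_β = 1.282 + 0.674 = 1.956.
n = 2 × (1.956 / 0.66)² = 2 × 2.964² = 2 × 8.78 = 17.6.
Round up to the next whole participant.

n = 18 per group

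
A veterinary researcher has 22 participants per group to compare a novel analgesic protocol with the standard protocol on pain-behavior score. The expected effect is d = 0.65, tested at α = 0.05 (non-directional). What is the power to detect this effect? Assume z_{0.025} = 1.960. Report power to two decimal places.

For two equal groups, power = Φ(d·√(n/2) − z_{α/2}).
d·√(n/2) = 0.65 × √(22/2) = 0.65 × 3.317 = 2.156.
z_β = 2.156 − 1.960 = 0.196.
Power = Φ(0.196) = 0.578.

power ≈ 0.58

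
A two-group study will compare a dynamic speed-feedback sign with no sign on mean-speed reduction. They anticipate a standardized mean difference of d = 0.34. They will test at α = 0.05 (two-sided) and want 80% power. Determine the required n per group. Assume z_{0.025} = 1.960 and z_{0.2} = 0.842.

n = 136 per group

For two independent groups with equal n: n = 2·((z_{α/2} + z_β) / d)².
z_{α/2} + z_β = 1.960 + 0.842 = 2.802.
n = 2 × (2.802 / 0.34)² = 2 × 8.241² = 2 × 67.92 = 135.8.
Round up to the next whole participant.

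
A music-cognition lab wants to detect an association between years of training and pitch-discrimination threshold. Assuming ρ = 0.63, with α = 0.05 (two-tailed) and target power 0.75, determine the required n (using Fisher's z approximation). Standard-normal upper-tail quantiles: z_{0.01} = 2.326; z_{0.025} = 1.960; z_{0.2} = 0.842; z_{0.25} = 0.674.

n = 16

Fisher's z: C = ½·ln((1+r)/(1−r)) = ½·ln(4.4054) = 0.7414.
n = ((z_{α/2} + z_β)/C)² + 3.
(1.960 + 0.674) / 0.7414 = 2.634 / 0.7414 = 3.553.
n = 3.553² + 3 = 12.62 + 3 = 15.6.
Round up.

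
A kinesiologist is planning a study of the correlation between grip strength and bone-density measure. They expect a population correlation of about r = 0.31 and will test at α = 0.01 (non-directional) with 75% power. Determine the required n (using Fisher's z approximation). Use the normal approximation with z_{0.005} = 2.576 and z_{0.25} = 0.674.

n = 106

Fisher's z: C = ½·ln((1+r)/(1−r)) = ½·ln(1.8986) = 0.3205.
n = ((z_{α/2} + z_β)/C)² + 3.
(2.576 + 0.674) / 0.3205 = 3.250 / 0.3205 = 10.140.
n = 10.140² + 3 = 102.83 + 3 = 105.8.
Round up.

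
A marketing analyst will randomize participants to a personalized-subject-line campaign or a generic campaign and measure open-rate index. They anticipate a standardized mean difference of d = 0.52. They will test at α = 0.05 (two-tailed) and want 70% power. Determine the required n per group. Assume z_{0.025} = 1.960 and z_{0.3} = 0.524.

n = 46 per group

For two independent groups with equal n: n = 2·((z_{α/2} + z_β) / d)².
z_{α/2} + z_β = 1.960 + 0.524 = 2.484.
n = 2 × (2.484 / 0.52)² = 2 × 4.777² = 2 × 22.82 = 45.6.
Round up to the next whole participant.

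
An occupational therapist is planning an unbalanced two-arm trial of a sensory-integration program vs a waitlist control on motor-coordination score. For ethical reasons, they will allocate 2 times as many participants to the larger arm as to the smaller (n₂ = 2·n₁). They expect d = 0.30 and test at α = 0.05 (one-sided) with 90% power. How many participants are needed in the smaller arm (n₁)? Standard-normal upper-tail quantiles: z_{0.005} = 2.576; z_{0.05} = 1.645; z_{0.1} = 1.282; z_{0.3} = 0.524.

n₁ = 143

With allocation ratio k = n₂/n₁ = 2, Var(x̄₁−x̄₂) = σ²(1/n₁ + 1/(k·n₁)) = σ²·(k+1)/(k·n₁).
So n₁ = (1 + 1/k)·((z_{α} + z_β)/d)² = 1.500 × (2.927/0.30)².
n₁ = 1.500 × 95.19 = 142.8.
Round up: n₁ = 143, giving n₂ = 2 × 143 = 286.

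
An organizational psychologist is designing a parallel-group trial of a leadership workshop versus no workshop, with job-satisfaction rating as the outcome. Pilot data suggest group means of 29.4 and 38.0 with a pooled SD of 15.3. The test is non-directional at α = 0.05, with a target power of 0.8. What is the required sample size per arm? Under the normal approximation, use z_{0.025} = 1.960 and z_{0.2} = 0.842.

Cohen's d = |M₁ − M₂| / SD_pooled = |29.4 − 38.0| / 15.3 = 8.6 / 15.3 = 0.562.
For two independent groups with equal n: n = 2·((z_{α/2} + z_β) / d)².
z_{α/2} + z_β = 1.960 + 0.842 = 2.802.
n = 2 × (2.802 / 0.562)² = 2 × 4.986² = 2 × 24.86 = 49.7.
Round up to the next whole participant.

n = 50 per group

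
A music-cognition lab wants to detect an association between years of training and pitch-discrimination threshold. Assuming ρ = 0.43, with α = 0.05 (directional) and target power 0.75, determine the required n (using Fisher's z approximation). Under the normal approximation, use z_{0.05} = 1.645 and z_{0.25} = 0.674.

n = 29

Fisher's z: C = ½·ln((1+r)/(1−r)) = ½·ln(2.5088) = 0.4599.
n = ((z_{α} + z_β)/C)² + 3.
(1.645 + 0.674) / 0.4599 = 2.319 / 0.4599 = 5.042.
n = 5.042² + 3 = 25.43 + 3 = 28.4.
Round up.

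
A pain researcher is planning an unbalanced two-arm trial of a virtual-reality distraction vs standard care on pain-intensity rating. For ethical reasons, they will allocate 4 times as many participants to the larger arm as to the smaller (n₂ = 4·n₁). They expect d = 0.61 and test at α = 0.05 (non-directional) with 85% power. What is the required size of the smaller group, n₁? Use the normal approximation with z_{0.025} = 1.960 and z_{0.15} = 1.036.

n₁ = 31

With allocation ratio k = n₂/n₁ = 4, Var(x̄₁−x̄₂) = σ²(1/n₁ + 1/(k·n₁)) = σ²·(k+1)/(k·n₁).
So n₁ = (1 + 1/k)·((z_{α/2} + z_β)/d)² = 1.250 × (2.996/0.61)².
n₁ = 1.250 × 24.12 = 30.2.
Round up: n₁ = 31, giving n₂ = 4 × 31 = 124.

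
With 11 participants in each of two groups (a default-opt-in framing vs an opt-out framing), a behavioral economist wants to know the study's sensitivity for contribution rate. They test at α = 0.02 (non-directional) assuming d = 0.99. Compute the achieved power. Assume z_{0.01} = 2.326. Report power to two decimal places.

power ≈ 0.50

For two equal groups, power = Φ(d·√(n/2) − z_{α/2}).
d·√(n/2) = 0.99 × √(11/2) = 0.99 × 2.345 = 2.322.
z_β = 2.322 − 2.326 = -0.004.
Power = Φ(-0.004) = 0.498.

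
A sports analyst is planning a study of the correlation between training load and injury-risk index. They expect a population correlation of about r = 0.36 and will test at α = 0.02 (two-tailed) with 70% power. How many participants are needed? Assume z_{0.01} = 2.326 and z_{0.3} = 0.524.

n = 61

Fisher's z: C = ½·ln((1+r)/(1−r)) = ½·ln(2.1250) = 0.3769.
n = ((z_{α/2} + z_β)/C)² + 3.
(2.326 + 0.524) / 0.3769 = 2.850 / 0.3769 = 7.562.
n = 7.562² + 3 = 57.18 + 3 = 60.2.
Round up.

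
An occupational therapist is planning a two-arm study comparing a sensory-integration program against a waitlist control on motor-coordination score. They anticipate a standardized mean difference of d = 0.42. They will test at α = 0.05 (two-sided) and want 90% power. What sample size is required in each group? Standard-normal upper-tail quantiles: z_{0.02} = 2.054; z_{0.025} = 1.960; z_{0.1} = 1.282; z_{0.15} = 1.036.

For two independent groups with equal n: n = 2·((z_{α/2} + z_β) / d)².
z_{α/2} + z_β = 1.960 + 1.282 = 3.242.
n = 2 × (3.242 / 0.42)² = 2 × 7.719² = 2 × 59.58 = 119.2.
Round up to the next whole participant.

n = 120 per group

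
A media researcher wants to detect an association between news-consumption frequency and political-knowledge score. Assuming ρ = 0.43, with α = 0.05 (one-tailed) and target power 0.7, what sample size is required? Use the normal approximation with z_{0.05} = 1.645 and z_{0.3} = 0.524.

n = 26

Fisher's z: C = ½·ln((1+r)/(1−r)) = ½·ln(2.5088) = 0.4599.
n = ((z_{α} + z_β)/C)² + 3.
(1.645 + 0.524) / 0.4599 = 2.169 / 0.4599 = 4.716.
n = 4.716² + 3 = 22.24 + 3 = 25.2.
Round up.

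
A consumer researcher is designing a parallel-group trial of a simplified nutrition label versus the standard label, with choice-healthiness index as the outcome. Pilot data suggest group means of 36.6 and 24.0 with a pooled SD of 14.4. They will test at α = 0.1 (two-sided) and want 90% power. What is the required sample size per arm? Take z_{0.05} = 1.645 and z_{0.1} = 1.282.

n = 23 per group

Cohen's d = |M₁ − M₂| / SD_pooled = |36.6 − 24.0| / 14.4 = 12.6 / 14.4 = 0.875.
For two independent groups with equal n: n = 2·((z_{α/2} + z_β) / d)².
z_{α/2} + z_β = 1.645 + 1.282 = 2.927.
n = 2 × (2.927 / 0.875)² = 2 × 3.345² = 2 × 11.19 = 22.4.
Round up to the next whole participant.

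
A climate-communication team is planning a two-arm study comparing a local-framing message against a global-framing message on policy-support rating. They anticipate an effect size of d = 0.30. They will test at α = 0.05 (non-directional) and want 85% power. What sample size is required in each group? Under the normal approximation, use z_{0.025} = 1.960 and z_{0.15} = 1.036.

n = 200 per group

For two independent groups with equal n: n = 2·((z_{α/2} + z_β) / d)².
z_{α/2} + z_β = 1.960 + 1.036 = 2.996.
n = 2 × (2.996 / 0.30)² = 2 × 9.987² = 2 × 99.73 = 199.5.
Round up to the next whole participant.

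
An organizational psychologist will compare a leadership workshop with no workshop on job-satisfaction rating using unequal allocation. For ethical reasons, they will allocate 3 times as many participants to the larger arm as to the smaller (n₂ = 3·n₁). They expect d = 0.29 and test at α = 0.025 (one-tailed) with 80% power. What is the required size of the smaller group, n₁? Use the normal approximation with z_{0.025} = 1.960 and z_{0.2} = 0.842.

With allocation ratio k = n₂/n₁ = 3, Var(x̄₁−x̄₂) = σ²(1/n₁ + 1/(k·n₁)) = σ²·(k+1)/(k·n₁).
So n₁ = (1 + 1/k)·((z_{α} + z_β)/d)² = 1.333 × (2.802/0.29)².
n₁ = 1.333 × 93.36 = 124.5.
Round up: n₁ = 125, giving n₂ = 3 × 125 = 375.

n₁ = 125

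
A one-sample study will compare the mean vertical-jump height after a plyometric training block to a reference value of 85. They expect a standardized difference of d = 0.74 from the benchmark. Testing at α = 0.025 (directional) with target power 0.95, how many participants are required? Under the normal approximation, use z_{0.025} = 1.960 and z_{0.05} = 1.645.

For a one-sample test: n = ((z_{α} + z_β) / d)².
z_{α} + z_β = 1.960 + 1.645 = 3.605.
n = (3.605 / 0.74)² = 4.872² = 23.73.
Round up.

n = 24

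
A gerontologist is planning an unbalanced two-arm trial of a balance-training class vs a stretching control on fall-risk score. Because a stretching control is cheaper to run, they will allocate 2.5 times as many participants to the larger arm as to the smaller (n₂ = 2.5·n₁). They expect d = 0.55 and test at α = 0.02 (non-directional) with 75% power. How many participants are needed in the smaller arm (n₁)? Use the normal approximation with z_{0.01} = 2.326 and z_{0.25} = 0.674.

n₁ = 42

With allocation ratio k = n₂/n₁ = 2.5, Var(x̄₁−x̄₂) = σ²(1/n₁ + 1/(k·n₁)) = σ²·(k+1)/(k·n₁).
So n₁ = (1 + 1/k)·((z_{α/2} + z_β)/d)² = 1.400 × (3.000/0.55)².
n₁ = 1.400 × 29.75 = 41.7.
Round up: n₁ = 42, giving n₂ = 2.5 × 42 = 105.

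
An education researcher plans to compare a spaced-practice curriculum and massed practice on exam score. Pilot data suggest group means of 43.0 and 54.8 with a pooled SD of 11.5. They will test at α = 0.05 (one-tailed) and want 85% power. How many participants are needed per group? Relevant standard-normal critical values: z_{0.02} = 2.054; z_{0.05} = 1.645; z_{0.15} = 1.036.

n = 14 per group

Cohen's d = |M₁ − M₂| / SD_pooled = |43.0 − 54.8| / 11.5 = 11.8 / 11.5 = 1.026.
For two independent groups with equal n: n = 2·((z_{α} + z_β) / d)².
z_{α} + z_β = 1.645 + 1.036 = 2.681.
n = 2 × (2.681 / 1.026)² = 2 × 2.613² = 2 × 6.83 = 13.7.
Round up to the next whole participant.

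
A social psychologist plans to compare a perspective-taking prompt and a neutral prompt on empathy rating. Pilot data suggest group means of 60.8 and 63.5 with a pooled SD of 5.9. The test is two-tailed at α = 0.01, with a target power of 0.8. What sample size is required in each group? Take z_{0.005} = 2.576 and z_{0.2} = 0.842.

Cohen's d = |M₁ − M₂| / SD_pooled = |60.8 − 63.5| / 5.9 = 2.7 / 5.9 = 0.458.
For two independent groups with equal n: n = 2·((z_{α/2} + z_β) / d)².
z_{α/2} + z_β = 2.576 + 0.842 = 3.418.
n = 2 × (3.418 / 0.458)² = 2 × 7.463² = 2 × 55.69 = 111.4.
Round up to the next whole participant.

n = 112 per group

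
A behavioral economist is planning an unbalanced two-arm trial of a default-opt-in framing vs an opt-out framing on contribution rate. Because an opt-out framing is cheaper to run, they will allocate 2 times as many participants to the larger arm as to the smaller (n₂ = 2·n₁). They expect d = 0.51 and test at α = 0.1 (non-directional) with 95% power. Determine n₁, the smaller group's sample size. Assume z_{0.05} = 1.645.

n₁ = 63

With allocation ratio k = n₂/n₁ = 2, Var(x̄₁−x̄₂) = σ²(1/n₁ + 1/(k·n₁)) = σ²·(k+1)/(k·n₁).
So n₁ = (1 + 1/k)·((z_{α/2} + z_β)/d)² = 1.500 × (3.290/0.51)².
n₁ = 1.500 × 41.62 = 62.4.
Round up: n₁ = 63, giving n₂ = 2 × 63 = 126.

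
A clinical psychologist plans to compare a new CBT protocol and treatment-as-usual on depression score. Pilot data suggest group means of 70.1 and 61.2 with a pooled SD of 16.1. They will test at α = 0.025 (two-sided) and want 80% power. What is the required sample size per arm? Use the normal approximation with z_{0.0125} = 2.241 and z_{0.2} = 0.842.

Cohen's d = |M₁ − M₂| / SD_pooled = |70.1 − 61.2| / 16.1 = 8.9 / 16.1 = 0.553.
For two independent groups with equal n: n = 2·((z_{α/2} + z_β) / d)².
z_{α/2} + z_β = 2.241 + 0.842 = 3.083.
n = 2 × (3.083 / 0.553)² = 2 × 5.575² = 2 × 31.08 = 62.2.
Round up to the next whole participant.

n = 63 per group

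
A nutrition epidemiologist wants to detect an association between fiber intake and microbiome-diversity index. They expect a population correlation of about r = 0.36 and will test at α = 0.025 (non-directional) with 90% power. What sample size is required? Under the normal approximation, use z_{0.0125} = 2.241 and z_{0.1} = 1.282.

Fisher's z: C = ½·ln((1+r)/(1−r)) = ½·ln(2.1250) = 0.3769.
n = ((z_{α/2} + z_β)/C)² + 3.
(2.241 + 1.282) / 0.3769 = 3.523 / 0.3769 = 9.347.
n = 9.347² + 3 = 87.37 + 3 = 90.4.
Round up.

n = 91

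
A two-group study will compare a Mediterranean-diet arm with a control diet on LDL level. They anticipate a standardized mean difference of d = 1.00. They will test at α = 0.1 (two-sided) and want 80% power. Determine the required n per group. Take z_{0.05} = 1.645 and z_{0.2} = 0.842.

For two independent groups with equal n: n = 2·((z_{α/2} + z_β) / d)².
z_{α/2} + z_β = 1.645 + 0.842 = 2.487.
n = 2 × (2.487 / 1.00)² = 2 × 2.487² = 2 × 6.19 = 12.4.
Round up to the next whole participant.

n = 13 per group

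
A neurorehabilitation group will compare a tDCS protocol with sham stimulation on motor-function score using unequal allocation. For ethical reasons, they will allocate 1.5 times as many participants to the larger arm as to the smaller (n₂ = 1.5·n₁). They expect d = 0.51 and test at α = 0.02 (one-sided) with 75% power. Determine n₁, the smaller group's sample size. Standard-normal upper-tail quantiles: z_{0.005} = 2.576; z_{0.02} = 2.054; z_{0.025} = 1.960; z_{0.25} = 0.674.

With allocation ratio k = n₂/n₁ = 1.5, Var(x̄₁−x̄₂) = σ²(1/n₁ + 1/(k·n₁)) = σ²·(k+1)/(k·n₁).
So n₁ = (1 + 1/k)·((z_{α} + z_β)/d)² = 1.667 × (2.728/0.51)².
n₁ = 1.667 × 28.61 = 47.7.
Round up: n₁ = 48, giving n₂ = 1.5 × 48 = 72.

n₁ = 48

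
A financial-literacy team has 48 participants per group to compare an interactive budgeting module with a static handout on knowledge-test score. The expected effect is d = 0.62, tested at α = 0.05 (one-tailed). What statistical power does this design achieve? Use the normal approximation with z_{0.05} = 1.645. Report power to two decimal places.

For two equal groups, power = Φ(d·√(n/2) − z_{α}).
d·√(n/2) = 0.62 × √(48/2) = 0.62 × 4.899 = 3.037.
z_β = 3.037 − 1.645 = 1.392.
Power = Φ(1.392) = 0.918.

power ≈ 0.92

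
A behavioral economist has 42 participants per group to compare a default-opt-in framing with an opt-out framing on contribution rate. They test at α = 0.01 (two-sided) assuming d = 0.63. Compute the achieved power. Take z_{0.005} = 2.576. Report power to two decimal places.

power ≈ 0.62

For two equal groups, power = Φ(d·√(n/2) − z_{α/2}).
d·√(n/2) = 0.63 × √(42/2) = 0.63 × 4.583 = 2.887.
z_β = 2.887 − 2.576 = 0.311.
Power = Φ(0.311) = 0.622.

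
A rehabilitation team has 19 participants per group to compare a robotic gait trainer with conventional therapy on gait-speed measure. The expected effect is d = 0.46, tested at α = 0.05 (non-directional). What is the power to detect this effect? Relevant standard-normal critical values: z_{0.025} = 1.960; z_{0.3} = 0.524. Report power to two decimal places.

For two equal groups, power = Φ(d·√(n/2) − z_{α/2}).
d·√(n/2) = 0.46 × √(19/2) = 0.46 × 3.082 = 1.418.
z_β = 1.418 − 1.960 = -0.542.
Power = Φ(-0.542) = 0.294.

power ≈ 0.29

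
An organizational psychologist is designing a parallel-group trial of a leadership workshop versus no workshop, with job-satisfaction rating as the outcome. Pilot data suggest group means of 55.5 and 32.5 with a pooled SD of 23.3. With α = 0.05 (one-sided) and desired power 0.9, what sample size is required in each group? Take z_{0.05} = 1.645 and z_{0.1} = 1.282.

Cohen's d = |M₁ − M₂| / SD_pooled = |55.5 − 32.5| / 23.3 = 23.0 / 23.3 = 0.987.
For two independent groups with equal n: n = 2·((z_{α} + z_β) / d)².
z_{α} + z_β = 1.645 + 1.282 = 2.927.
n = 2 × (2.927 / 0.987)² = 2 × 2.966² = 2 × 8.79 = 17.6.
Round up to the next whole participant.

n = 18 per group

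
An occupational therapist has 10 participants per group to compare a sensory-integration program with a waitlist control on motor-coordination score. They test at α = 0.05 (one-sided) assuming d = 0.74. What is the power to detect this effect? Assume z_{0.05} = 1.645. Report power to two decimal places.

For two equal groups, power = Φ(d·√(n/2) − z_{α}).
d·√(n/2) = 0.74 × √(10/2) = 0.74 × 2.236 = 1.655.
z_β = 1.655 − 1.645 = 0.010.
Power = Φ(0.010) = 0.504.

power ≈ 0.50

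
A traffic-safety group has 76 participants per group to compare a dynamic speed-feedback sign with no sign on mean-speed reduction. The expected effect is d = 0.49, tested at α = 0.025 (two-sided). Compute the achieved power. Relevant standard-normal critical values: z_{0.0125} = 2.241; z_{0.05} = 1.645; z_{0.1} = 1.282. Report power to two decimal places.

power ≈ 0.78

For two equal groups, power = Φ(d·√(n/2) − z_{α/2}).
d·√(n/2) = 0.49 × √(76/2) = 0.49 × 6.164 = 3.021.
z_β = 3.021 − 2.241 = 0.780.
Power = Φ(0.780) = 0.782.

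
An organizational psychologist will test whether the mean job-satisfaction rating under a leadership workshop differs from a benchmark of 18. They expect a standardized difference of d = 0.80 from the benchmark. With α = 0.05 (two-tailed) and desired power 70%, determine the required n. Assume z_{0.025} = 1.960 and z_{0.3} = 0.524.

For a one-sample test: n = ((z_{α/2} + z_β) / d)².
z_{α/2} + z_β = 1.960 + 0.524 = 2.484.
n = (2.484 / 0.80)² = 3.105² = 9.64.
Round up.

n = 10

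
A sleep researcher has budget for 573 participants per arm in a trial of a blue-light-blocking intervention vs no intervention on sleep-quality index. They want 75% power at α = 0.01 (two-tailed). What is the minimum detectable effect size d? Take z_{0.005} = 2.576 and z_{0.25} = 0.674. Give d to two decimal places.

d_min ≈ 0.19

For two independent groups of n = 573 each: d_min = (z_{α/2} + z_β)·√(2/n).
z-sum = 2.576 + 0.674 = 3.250.
d_min = 3.250 × √(2/573) = 3.250 × 0.0591 = 0.192.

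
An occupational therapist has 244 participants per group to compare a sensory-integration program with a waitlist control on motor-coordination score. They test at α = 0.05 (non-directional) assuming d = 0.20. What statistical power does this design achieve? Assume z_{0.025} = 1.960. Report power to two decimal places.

For two equal groups, power = Φ(d·√(n/2) − z_{α/2}).
d·√(n/2) = 0.20 × √(244/2) = 0.20 × 11.045 = 2.209.
z_β = 2.209 − 1.960 = 0.249.
Power = Φ(0.249) = 0.598.

power ≈ 0.60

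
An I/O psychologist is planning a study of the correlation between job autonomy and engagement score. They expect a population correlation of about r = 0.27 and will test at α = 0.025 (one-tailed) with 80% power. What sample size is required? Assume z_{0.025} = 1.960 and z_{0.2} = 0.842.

n = 106

Fisher's z: C = ½·ln((1+r)/(1−r)) = ½·ln(1.7397) = 0.2769.
n = ((z_{α} + z_β)/C)² + 3.
(1.960 + 0.842) / 0.2769 = 2.802 / 0.2769 = 10.119.
n = 10.119² + 3 = 102.40 + 3 = 105.4.
Round up.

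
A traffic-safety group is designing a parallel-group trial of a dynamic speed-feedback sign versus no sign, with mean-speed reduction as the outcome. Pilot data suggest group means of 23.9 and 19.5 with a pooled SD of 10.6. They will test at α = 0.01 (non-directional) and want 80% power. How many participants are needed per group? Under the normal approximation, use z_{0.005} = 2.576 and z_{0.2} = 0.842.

n = 136 per group

Cohen's d = |M₁ − M₂| / SD_pooled = |23.9 − 19.5| / 10.6 = 4.4 / 10.6 = 0.415.
For two independent groups with equal n: n = 2·((z_{α/2} + z_β) / d)².
z_{α/2} + z_β = 2.576 + 0.842 = 3.418.
n = 2 × (3.418 / 0.415)² = 2 × 8.236² = 2 × 67.83 = 135.7.
Round up to the next whole participant.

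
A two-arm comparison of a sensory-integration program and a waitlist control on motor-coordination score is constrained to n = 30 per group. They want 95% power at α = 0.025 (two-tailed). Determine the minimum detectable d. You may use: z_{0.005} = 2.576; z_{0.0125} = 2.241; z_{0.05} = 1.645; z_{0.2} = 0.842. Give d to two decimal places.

d_min ≈ 1.00

For two independent groups of n = 30 each: d_min = (z_{α/2} + z_β)·√(2/n).
z-sum = 2.241 + 1.645 = 3.886.
d_min = 3.886 × √(2/30) = 3.886 × 0.2582 = 1.003.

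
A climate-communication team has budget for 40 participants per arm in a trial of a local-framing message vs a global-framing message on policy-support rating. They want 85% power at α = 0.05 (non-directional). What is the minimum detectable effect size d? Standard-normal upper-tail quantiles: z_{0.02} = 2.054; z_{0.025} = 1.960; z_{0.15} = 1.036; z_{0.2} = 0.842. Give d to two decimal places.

d_min ≈ 0.67

For two independent groups of n = 40 each: d_min = (z_{α/2} + z_β)·√(2/n).
z-sum = 1.960 + 1.036 = 2.996.
d_min = 2.996 × √(2/40) = 2.996 × 0.2236 = 0.670.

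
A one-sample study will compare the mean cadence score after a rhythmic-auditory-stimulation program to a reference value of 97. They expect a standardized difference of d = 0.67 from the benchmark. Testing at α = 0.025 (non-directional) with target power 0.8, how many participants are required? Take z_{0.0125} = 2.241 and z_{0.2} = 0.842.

For a one-sample test: n = ((z_{α/2} + z_β) / d)².
z_{α/2} + z_β = 2.241 + 0.842 = 3.083.
n = (3.083 / 0.67)² = 4.601² = 21.17.
Round up.

n = 22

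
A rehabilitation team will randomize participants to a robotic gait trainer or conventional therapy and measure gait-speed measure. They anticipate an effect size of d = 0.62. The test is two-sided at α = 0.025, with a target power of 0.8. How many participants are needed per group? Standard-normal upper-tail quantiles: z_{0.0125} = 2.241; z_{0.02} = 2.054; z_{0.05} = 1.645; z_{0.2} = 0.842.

n = 50 per group

For two independent groups with equal n: n = 2·((z_{α/2} + z_β) / d)².
z_{α/2} + z_β = 2.241 + 0.842 = 3.083.
n = 2 × (3.083 / 0.62)² = 2 × 4.973² = 2 × 24.73 = 49.5.
Round up to the next whole participant.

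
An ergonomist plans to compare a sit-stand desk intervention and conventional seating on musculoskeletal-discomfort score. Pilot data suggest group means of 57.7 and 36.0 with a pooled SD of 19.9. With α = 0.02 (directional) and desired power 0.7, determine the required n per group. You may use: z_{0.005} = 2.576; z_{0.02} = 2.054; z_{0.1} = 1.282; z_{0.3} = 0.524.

n = 12 per group

Cohen's d = |M₁ − M₂| / SD_pooled = |57.7 − 36.0| / 19.9 = 21.7 / 19.9 = 1.090.
For two independent groups with equal n: n = 2·((z_{α} + z_β) / d)².
z_{α} + z_β = 2.054 + 0.524 = 2.578.
n = 2 × (2.578 / 1.090)² = 2 × 2.365² = 2 × 5.59 = 11.2.
Round up to the next whole participant.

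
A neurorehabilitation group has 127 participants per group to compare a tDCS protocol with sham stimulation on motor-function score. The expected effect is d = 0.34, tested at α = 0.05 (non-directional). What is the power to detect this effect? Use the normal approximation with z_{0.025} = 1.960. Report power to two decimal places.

power ≈ 0.77

For two equal groups, power = Φ(d·√(n/2) − z_{α/2}).
d·√(n/2) = 0.34 × √(127/2) = 0.34 × 7.969 = 2.709.
z_β = 2.709 − 1.960 = 0.749.
Power = Φ(0.749) = 0.773.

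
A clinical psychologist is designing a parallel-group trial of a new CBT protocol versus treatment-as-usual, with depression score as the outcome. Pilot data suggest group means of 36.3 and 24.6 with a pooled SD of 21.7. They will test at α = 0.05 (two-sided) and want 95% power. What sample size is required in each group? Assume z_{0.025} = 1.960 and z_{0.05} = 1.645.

Cohen's d = |M₁ − M₂| / SD_pooled = |36.3 − 24.6| / 21.7 = 11.7 / 21.7 = 0.539.
For two independent groups with equal n: n = 2·((z_{α/2} + z_β) / d)².
z_{α/2} + z_β = 1.960 + 1.645 = 3.605.
n = 2 × (3.605 / 0.539)² = 2 × 6.688² = 2 × 44.73 = 89.5.
Round up to the next whole participant.

n = 90 per group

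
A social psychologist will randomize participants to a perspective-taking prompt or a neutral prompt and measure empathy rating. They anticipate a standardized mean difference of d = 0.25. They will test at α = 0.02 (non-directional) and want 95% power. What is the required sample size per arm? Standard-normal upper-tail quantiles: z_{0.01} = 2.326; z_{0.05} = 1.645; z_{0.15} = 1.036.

For two independent groups with equal n: n = 2·((z_{α/2} + z_β) / d)².
z_{α/2} + z_β = 2.326 + 1.645 = 3.971.
n = 2 × (3.971 / 0.25)² = 2 × 15.884² = 2 × 252.30 = 504.6.
Round up to the next whole participant.

n = 505 per group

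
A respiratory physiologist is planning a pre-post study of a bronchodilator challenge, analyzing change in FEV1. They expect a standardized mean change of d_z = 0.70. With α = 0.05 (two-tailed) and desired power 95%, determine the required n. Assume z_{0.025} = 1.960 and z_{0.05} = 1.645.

For a paired (one-sample on differences) test: n = ((z_{α/2} + z_β) / d)².
z_{α/2} + z_β = 1.960 + 1.645 = 3.605.
n = (3.605 / 0.70)² = 5.150² = 26.52.
Round up.

n = 27 pairs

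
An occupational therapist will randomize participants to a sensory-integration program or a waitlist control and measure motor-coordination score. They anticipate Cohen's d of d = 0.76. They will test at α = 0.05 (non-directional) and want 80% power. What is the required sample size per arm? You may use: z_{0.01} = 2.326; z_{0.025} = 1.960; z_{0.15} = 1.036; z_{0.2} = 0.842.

For two independent groups with equal n: n = 2·((z_{α/2} + z_β) / d)².
z_{α/2} + z_β = 1.960 + 0.842 = 2.802.
n = 2 × (2.802 / 0.76)² = 2 × 3.687² = 2 × 13.59 = 27.2.
Round up to the next whole participant.

n = 28 per group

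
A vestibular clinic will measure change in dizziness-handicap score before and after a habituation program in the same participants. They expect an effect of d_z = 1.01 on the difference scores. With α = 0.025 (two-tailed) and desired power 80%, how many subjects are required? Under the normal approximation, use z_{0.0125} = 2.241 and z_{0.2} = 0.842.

For a paired (one-sample on differences) test: n = ((z_{α/2} + z_β) / d)².
z_{α/2} + z_β = 2.241 + 0.842 = 3.083.
n = (3.083 / 1.01)² = 3.052² = 9.32.
Round up.

n = 10 pairs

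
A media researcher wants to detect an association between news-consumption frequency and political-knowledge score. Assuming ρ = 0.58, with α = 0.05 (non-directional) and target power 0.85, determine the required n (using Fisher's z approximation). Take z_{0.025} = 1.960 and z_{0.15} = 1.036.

Fisher's z: C = ½·ln((1+r)/(1−r)) = ½·ln(3.7619) = 0.6625.
n = ((z_{α/2} + z_β)/C)² + 3.
(1.960 + 1.036) / 0.6625 = 2.996 / 0.6625 = 4.522.
n = 4.522² + 3 = 20.45 + 3 = 23.5.
Round up.

n = 24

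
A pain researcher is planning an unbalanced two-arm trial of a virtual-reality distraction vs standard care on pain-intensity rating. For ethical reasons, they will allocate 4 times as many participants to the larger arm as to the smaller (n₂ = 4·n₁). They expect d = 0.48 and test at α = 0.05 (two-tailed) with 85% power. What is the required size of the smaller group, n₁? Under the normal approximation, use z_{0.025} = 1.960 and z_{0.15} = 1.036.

With allocation ratio k = n₂/n₁ = 4, Var(x̄₁−x̄₂) = σ²(1/n₁ + 1/(k·n₁)) = σ²·(k+1)/(k·n₁).
So n₁ = (1 + 1/k)·((z_{α/2} + z_β)/d)² = 1.250 × (2.996/0.48)².
n₁ = 1.250 × 38.96 = 48.7.
Round up: n₁ = 49, giving n₂ = 4 × 49 = 196.

n₁ = 49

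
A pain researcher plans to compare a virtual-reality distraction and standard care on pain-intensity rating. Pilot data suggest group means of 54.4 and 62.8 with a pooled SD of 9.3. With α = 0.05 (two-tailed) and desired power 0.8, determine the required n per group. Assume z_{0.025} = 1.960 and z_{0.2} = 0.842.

n = 20 per group

Cohen's d = |M₁ − M₂| / SD_pooled = |54.4 − 62.8| / 9.3 = 8.4 / 9.3 = 0.903.
For two independent groups with equal n: n = 2·((z_{α/2} + z_β) / d)².
z_{α/2} + z_β = 1.960 + 0.842 = 2.802.
n = 2 × (2.802 / 0.903)² = 2 × 3.103² = 2 × 9.63 = 19.3.
Round up to the next whole participant.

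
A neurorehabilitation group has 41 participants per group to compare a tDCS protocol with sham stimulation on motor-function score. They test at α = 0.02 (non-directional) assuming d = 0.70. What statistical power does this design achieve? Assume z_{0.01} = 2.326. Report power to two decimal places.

power ≈ 0.80

For two equal groups, power = Φ(d·√(n/2) − z_{α/2}).
d·√(n/2) = 0.70 × √(41/2) = 0.70 × 4.528 = 3.169.
z_β = 3.169 − 2.326 = 0.843.
Power = Φ(0.843) = 0.800.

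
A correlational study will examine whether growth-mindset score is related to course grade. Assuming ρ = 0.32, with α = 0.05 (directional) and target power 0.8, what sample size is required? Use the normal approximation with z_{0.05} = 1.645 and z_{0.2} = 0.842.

n = 60

Fisher's z: C = ½·ln((1+r)/(1−r)) = ½·ln(1.9412) = 0.3316.
n = ((z_{α} + z_β)/C)² + 3.
(1.645 + 0.842) / 0.3316 = 2.487 / 0.3316 = 7.500.
n = 7.500² + 3 = 56.25 + 3 = 59.2.
Round up.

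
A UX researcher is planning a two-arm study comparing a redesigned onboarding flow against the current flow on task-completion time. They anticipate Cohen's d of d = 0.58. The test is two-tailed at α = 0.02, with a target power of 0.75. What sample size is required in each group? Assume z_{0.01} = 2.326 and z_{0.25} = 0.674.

n = 54 per group

For two independent groups with equal n: n = 2·((z_{α/2} + z_β) / d)².
z_{α/2} + z_β = 2.326 + 0.674 = 3.000.
n = 2 × (3.000 / 0.58)² = 2 × 5.172² = 2 × 26.75 = 53.5.
Round up to the next whole participant.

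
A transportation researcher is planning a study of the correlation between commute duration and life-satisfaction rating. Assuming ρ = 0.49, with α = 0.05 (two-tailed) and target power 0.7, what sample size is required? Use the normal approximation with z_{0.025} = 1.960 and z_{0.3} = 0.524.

n = 25

Fisher's z: C = ½·ln((1+r)/(1−r)) = ½·ln(2.9216) = 0.5361.
n = ((z_{α/2} + z_β)/C)² + 3.
(1.960 + 0.524) / 0.5361 = 2.484 / 0.5361 = 4.633.
n = 4.633² + 3 = 21.47 + 3 = 24.5.
Round up.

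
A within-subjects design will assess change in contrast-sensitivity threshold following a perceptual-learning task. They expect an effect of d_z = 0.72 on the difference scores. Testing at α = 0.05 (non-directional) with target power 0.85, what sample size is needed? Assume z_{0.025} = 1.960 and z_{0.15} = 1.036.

For a paired (one-sample on differences) test: n = ((z_{α/2} + z_β) / d)².
z_{α/2} + z_β = 1.960 + 1.036 = 2.996.
n = (2.996 / 0.72)² = 4.161² = 17.31.
Round up.

n = 18 pairs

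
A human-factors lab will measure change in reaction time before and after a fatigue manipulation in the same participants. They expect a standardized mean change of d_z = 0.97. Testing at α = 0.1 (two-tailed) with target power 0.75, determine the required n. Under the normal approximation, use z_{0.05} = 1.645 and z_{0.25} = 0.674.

n = 6 pairs

For a paired (one-sample on differences) test: n = ((z_{α/2} + z_β) / d)².
z_{α/2} + z_β = 1.645 + 0.674 = 2.319.
n = (2.319 / 0.97)² = 2.391² = 5.72.
Round up.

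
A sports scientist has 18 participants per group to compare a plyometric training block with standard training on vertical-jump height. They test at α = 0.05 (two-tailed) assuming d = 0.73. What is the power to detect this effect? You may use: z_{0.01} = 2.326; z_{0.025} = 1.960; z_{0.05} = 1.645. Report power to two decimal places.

For two equal groups, power = Φ(d·√(n/2) − z_{α/2}).
d·√(n/2) = 0.73 × √(18/2) = 0.73 × 3.000 = 2.190.
z_β = 2.190 − 1.960 = 0.230.
Power = Φ(0.230) = 0.591.

power ≈ 0.59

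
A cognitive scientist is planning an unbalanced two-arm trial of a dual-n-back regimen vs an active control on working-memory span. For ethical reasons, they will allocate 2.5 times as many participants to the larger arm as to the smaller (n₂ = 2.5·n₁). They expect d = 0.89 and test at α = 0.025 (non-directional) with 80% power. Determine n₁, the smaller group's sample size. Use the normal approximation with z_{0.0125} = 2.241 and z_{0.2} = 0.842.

With allocation ratio k = n₂/n₁ = 2.5, Var(x̄₁−x̄₂) = σ²(1/n₁ + 1/(k·n₁)) = σ²·(k+1)/(k·n₁).
So n₁ = (1 + 1/k)·((z_{α/2} + z_β)/d)² = 1.400 × (3.083/0.89)².
n₁ = 1.400 × 12.00 = 16.8.
Round up: n₁ = 17, giving n₂ = ⌈2.5 × 17⌉ = ⌈42.5⌉ = 43.

n₁ = 17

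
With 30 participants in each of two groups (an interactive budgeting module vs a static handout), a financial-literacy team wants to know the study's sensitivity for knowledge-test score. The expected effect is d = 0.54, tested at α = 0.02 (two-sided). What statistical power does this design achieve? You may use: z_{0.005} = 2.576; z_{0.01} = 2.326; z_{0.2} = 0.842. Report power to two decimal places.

For two equal groups, power = Φ(d·√(n/2) − z_{α/2}).
d·√(n/2) = 0.54 × √(30/2) = 0.54 × 3.873 = 2.091.
z_β = 2.091 − 2.326 = -0.235.
Power = Φ(-0.235) = 0.407.

power ≈ 0.41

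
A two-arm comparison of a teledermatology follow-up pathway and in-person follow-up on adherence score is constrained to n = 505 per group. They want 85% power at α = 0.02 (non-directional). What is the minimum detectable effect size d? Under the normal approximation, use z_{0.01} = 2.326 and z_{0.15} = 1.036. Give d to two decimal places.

For two independent groups of n = 505 each: d_min = (z_{α/2} + z_β)·√(2/n).
z-sum = 2.326 + 1.036 = 3.362.
d_min = 3.362 × √(2/505) = 3.362 × 0.0629 = 0.212.

d_min ≈ 0.21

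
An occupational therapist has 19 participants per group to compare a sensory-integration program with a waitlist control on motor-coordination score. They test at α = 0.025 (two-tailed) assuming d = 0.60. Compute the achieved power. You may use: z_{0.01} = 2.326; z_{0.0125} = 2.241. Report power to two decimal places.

power ≈ 0.35

For two equal groups, power = Φ(d·√(n/2) − z_{α/2}).
d·√(n/2) = 0.60 × √(19/2) = 0.60 × 3.082 = 1.849.
z_β = 1.849 − 2.241 = -0.392.
Power = Φ(-0.392) = 0.348.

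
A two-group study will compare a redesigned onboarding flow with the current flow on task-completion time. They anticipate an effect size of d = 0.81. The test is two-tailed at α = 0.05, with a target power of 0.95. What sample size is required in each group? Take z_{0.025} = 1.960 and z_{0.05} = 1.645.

For two independent groups with equal n: n = 2·((z_{α/2} + z_β) / d)².
z_{α/2} + z_β = 1.960 + 1.645 = 3.605.
n = 2 × (3.605 / 0.81)² = 2 × 4.451² = 2 × 19.81 = 39.6.
Round up to the next whole participant.

n = 40 per group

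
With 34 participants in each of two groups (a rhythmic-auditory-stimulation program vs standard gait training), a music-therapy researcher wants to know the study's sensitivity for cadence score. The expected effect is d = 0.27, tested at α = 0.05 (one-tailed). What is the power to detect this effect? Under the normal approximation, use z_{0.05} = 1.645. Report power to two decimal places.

For two equal groups, power = Φ(d·√(n/2) − z_{α}).
d·√(n/2) = 0.27 × √(34/2) = 0.27 × 4.123 = 1.113.
z_β = 1.113 − 1.645 = -0.532.
Power = Φ(-0.532) = 0.297.

power ≈ 0.30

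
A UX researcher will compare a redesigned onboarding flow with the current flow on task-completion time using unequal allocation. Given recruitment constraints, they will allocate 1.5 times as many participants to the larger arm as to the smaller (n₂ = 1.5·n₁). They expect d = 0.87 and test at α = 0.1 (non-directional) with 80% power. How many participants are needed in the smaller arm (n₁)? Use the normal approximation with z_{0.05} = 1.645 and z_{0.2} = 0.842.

n₁ = 14

With allocation ratio k = n₂/n₁ = 1.5, Var(x̄₁−x̄₂) = σ²(1/n₁ + 1/(k·n₁)) = σ²·(k+1)/(k·n₁).
So n₁ = (1 + 1/k)·((z_{α/2} + z_β)/d)² = 1.667 × (2.487/0.87)².
n₁ = 1.667 × 8.17 = 13.6.
Round up: n₁ = 14, giving n₂ = 1.5 × 14 = 21.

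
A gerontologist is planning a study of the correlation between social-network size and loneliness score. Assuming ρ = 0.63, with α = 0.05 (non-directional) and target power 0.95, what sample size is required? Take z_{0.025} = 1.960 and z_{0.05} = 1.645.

n = 27

Fisher's z: C = ½·ln((1+r)/(1−r)) = ½·ln(4.4054) = 0.7414.
n = ((z_{α/2} + z_β)/C)² + 3.
(1.960 + 1.645) / 0.7414 = 3.605 / 0.7414 = 4.862.
n = 4.862² + 3 = 23.64 + 3 = 26.6.
Round up.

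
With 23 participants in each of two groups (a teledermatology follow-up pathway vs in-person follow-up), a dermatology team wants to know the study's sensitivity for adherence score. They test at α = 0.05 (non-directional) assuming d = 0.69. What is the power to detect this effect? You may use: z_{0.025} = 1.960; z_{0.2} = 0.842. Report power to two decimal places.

power ≈ 0.65

For two equal groups, power = Φ(d·√(n/2) − z_{α/2}).
d·√(n/2) = 0.69 × √(23/2) = 0.69 × 3.391 = 2.340.
z_β = 2.340 − 1.960 = 0.380.
Power = Φ(0.380) = 0.648.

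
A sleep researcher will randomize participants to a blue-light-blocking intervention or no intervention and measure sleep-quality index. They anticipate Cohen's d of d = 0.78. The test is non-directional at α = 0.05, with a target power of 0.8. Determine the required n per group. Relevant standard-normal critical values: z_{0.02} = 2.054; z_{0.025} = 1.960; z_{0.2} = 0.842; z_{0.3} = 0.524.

n = 26 per group

For two independent groups with equal n: n = 2·((z_{α/2} + z_β) / d)².
z_{α/2} + z_β = 1.960 + 0.842 = 2.802.
n = 2 × (2.802 / 0.78)² = 2 × 3.592² = 2 × 12.90 = 25.8.
Round up to the next whole participant.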